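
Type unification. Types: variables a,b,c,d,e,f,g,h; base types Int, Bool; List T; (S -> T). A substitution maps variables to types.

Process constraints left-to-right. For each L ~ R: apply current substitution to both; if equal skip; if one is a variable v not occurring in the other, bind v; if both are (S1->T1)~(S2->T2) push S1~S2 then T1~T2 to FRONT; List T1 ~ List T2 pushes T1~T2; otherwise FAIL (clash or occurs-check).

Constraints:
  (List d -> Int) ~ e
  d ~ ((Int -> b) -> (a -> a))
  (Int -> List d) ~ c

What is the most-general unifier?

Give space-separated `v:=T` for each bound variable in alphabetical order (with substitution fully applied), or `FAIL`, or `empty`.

step 1: unify (List d -> Int) ~ e  [subst: {-} | 2 pending]
  bind e := (List d -> Int)
step 2: unify d ~ ((Int -> b) -> (a -> a))  [subst: {e:=(List d -> Int)} | 1 pending]
  bind d := ((Int -> b) -> (a -> a))
step 3: unify (Int -> List ((Int -> b) -> (a -> a))) ~ c  [subst: {e:=(List d -> Int), d:=((Int -> b) -> (a -> a))} | 0 pending]
  bind c := (Int -> List ((Int -> b) -> (a -> a)))

Answer: c:=(Int -> List ((Int -> b) -> (a -> a))) d:=((Int -> b) -> (a -> a)) e:=(List ((Int -> b) -> (a -> a)) -> Int)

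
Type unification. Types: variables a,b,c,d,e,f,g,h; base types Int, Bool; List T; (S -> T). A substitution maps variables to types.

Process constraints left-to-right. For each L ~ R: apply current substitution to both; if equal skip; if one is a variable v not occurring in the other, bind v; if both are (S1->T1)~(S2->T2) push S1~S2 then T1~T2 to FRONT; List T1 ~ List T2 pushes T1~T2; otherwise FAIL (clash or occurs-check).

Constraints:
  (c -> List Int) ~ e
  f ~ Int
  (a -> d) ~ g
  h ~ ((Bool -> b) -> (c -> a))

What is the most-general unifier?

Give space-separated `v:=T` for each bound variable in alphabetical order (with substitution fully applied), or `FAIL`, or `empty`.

Answer: e:=(c -> List Int) f:=Int g:=(a -> d) h:=((Bool -> b) -> (c -> a))

Derivation:
step 1: unify (c -> List Int) ~ e  [subst: {-} | 3 pending]
  bind e := (c -> List Int)
step 2: unify f ~ Int  [subst: {e:=(c -> List Int)} | 2 pending]
  bind f := Int
step 3: unify (a -> d) ~ g  [subst: {e:=(c -> List Int), f:=Int} | 1 pending]
  bind g := (a -> d)
step 4: unify h ~ ((Bool -> b) -> (c -> a))  [subst: {e:=(c -> List Int), f:=Int, g:=(a -> d)} | 0 pending]
  bind h := ((Bool -> b) -> (c -> a))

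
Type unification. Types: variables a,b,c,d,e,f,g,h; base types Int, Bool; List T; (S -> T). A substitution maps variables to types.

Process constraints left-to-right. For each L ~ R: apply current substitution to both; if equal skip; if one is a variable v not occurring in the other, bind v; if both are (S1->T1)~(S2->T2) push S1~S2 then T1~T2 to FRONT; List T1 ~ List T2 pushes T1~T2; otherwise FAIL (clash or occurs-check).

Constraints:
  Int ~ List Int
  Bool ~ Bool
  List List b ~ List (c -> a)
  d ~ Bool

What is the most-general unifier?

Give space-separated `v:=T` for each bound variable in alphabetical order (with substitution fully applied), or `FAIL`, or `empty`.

step 1: unify Int ~ List Int  [subst: {-} | 3 pending]
  clash: Int vs List Int

Answer: FAIL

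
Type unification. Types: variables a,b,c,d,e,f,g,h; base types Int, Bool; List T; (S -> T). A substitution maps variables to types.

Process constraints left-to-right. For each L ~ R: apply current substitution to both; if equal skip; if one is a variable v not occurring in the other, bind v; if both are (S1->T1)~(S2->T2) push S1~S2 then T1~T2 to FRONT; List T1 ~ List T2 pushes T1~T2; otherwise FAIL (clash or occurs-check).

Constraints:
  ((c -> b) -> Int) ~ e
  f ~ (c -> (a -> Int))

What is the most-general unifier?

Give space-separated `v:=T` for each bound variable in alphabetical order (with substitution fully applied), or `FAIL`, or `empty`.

step 1: unify ((c -> b) -> Int) ~ e  [subst: {-} | 1 pending]
  bind e := ((c -> b) -> Int)
step 2: unify f ~ (c -> (a -> Int))  [subst: {e:=((c -> b) -> Int)} | 0 pending]
  bind f := (c -> (a -> Int))

Answer: e:=((c -> b) -> Int) f:=(c -> (a -> Int))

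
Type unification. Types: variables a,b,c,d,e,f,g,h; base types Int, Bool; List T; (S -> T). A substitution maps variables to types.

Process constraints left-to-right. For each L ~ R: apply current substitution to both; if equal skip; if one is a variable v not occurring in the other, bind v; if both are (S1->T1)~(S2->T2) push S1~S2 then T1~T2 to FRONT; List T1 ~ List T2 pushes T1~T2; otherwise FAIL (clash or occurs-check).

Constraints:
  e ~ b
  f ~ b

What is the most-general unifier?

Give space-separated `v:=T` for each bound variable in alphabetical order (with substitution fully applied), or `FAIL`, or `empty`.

Answer: e:=b f:=b

Derivation:
step 1: unify e ~ b  [subst: {-} | 1 pending]
  bind e := b
step 2: unify f ~ b  [subst: {e:=b} | 0 pending]
  bind f := b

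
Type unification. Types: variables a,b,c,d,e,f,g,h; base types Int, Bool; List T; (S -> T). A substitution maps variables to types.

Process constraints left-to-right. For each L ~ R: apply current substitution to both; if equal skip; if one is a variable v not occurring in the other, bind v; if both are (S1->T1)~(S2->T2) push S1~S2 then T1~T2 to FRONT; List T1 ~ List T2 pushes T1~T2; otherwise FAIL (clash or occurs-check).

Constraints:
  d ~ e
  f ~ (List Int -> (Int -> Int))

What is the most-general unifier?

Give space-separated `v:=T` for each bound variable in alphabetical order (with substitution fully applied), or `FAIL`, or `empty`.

step 1: unify d ~ e  [subst: {-} | 1 pending]
  bind d := e
step 2: unify f ~ (List Int -> (Int -> Int))  [subst: {d:=e} | 0 pending]
  bind f := (List Int -> (Int -> Int))

Answer: d:=e f:=(List Int -> (Int -> Int))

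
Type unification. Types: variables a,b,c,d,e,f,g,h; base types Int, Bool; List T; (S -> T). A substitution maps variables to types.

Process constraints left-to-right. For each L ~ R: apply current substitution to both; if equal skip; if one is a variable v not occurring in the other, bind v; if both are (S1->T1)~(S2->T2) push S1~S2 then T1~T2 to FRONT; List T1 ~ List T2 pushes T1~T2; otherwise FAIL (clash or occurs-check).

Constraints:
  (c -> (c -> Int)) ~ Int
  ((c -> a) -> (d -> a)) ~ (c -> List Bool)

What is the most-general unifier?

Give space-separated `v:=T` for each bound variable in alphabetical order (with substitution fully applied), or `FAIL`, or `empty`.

step 1: unify (c -> (c -> Int)) ~ Int  [subst: {-} | 1 pending]
  clash: (c -> (c -> Int)) vs Int

Answer: FAIL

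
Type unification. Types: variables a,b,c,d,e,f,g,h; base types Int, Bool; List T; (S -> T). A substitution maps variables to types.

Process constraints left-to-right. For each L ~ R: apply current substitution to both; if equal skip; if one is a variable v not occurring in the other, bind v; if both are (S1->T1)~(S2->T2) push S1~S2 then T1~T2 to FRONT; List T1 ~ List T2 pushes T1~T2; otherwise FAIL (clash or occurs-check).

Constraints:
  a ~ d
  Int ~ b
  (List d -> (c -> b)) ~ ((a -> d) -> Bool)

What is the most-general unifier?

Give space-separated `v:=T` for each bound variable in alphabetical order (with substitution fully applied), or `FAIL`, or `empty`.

step 1: unify a ~ d  [subst: {-} | 2 pending]
  bind a := d
step 2: unify Int ~ b  [subst: {a:=d} | 1 pending]
  bind b := Int
step 3: unify (List d -> (c -> Int)) ~ ((d -> d) -> Bool)  [subst: {a:=d, b:=Int} | 0 pending]
  -> decompose arrow: push List d~(d -> d), (c -> Int)~Bool
step 4: unify List d ~ (d -> d)  [subst: {a:=d, b:=Int} | 1 pending]
  clash: List d vs (d -> d)

Answer: FAIL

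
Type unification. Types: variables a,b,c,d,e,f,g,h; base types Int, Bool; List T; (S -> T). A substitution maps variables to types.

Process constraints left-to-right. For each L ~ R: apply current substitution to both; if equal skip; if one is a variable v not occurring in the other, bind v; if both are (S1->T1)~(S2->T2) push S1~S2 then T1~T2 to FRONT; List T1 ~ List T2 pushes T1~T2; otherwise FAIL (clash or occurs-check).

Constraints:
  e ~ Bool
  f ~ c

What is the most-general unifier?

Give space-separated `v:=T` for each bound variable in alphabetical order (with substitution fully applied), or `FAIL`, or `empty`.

step 1: unify e ~ Bool  [subst: {-} | 1 pending]
  bind e := Bool
step 2: unify f ~ c  [subst: {e:=Bool} | 0 pending]
  bind f := c

Answer: e:=Bool f:=c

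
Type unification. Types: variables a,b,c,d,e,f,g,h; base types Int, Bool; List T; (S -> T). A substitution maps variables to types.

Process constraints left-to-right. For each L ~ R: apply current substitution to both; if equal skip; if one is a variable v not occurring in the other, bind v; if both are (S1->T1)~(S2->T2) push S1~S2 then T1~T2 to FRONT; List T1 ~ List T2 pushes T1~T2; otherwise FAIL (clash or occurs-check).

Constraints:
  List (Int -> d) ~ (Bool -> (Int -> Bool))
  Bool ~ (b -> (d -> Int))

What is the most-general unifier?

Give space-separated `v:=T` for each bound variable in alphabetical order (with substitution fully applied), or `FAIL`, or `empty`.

Answer: FAIL

Derivation:
step 1: unify List (Int -> d) ~ (Bool -> (Int -> Bool))  [subst: {-} | 1 pending]
  clash: List (Int -> d) vs (Bool -> (Int -> Bool))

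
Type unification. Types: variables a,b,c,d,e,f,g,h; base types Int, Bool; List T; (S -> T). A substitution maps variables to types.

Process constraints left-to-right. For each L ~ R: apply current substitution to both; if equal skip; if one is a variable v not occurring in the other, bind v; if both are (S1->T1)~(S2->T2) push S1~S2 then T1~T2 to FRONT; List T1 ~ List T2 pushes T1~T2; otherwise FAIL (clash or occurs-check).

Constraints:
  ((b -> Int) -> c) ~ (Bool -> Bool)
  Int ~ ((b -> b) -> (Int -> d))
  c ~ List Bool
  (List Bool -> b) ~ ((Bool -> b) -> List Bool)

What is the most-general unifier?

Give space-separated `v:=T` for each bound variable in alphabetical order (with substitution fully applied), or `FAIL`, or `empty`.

step 1: unify ((b -> Int) -> c) ~ (Bool -> Bool)  [subst: {-} | 3 pending]
  -> decompose arrow: push (b -> Int)~Bool, c~Bool
step 2: unify (b -> Int) ~ Bool  [subst: {-} | 4 pending]
  clash: (b -> Int) vs Bool

Answer: FAIL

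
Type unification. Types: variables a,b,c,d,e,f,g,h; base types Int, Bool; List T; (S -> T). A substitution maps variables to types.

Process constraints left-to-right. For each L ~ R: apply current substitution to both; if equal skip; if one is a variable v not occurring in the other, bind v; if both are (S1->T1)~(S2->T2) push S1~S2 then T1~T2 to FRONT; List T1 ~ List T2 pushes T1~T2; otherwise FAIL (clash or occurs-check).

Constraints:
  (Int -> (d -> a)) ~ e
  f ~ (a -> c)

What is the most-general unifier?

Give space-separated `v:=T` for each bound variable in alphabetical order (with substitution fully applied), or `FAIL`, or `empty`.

Answer: e:=(Int -> (d -> a)) f:=(a -> c)

Derivation:
step 1: unify (Int -> (d -> a)) ~ e  [subst: {-} | 1 pending]
  bind e := (Int -> (d -> a))
step 2: unify f ~ (a -> c)  [subst: {e:=(Int -> (d -> a))} | 0 pending]
  bind f := (a -> c)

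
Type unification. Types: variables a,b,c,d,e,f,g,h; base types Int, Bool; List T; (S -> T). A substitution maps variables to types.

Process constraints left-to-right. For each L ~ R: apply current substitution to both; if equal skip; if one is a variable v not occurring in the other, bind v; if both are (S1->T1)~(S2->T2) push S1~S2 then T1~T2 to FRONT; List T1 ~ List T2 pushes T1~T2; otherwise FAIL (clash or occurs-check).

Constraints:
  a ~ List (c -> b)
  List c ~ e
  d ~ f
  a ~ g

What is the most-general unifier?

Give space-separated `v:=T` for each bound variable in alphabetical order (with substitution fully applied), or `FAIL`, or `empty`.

Answer: a:=List (c -> b) d:=f e:=List c g:=List (c -> b)

Derivation:
step 1: unify a ~ List (c -> b)  [subst: {-} | 3 pending]
  bind a := List (c -> b)
step 2: unify List c ~ e  [subst: {a:=List (c -> b)} | 2 pending]
  bind e := List c
step 3: unify d ~ f  [subst: {a:=List (c -> b), e:=List c} | 1 pending]
  bind d := f
step 4: unify List (c -> b) ~ g  [subst: {a:=List (c -> b), e:=List c, d:=f} | 0 pending]
  bind g := List (c -> b)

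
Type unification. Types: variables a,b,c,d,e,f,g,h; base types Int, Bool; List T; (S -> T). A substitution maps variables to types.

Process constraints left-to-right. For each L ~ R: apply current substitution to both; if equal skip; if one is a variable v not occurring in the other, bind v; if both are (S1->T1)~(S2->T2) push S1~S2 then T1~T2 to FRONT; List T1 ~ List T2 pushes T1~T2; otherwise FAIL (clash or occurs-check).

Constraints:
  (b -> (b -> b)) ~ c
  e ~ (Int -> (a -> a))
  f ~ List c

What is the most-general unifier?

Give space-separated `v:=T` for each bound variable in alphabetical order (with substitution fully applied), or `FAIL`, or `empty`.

Answer: c:=(b -> (b -> b)) e:=(Int -> (a -> a)) f:=List (b -> (b -> b))

Derivation:
step 1: unify (b -> (b -> b)) ~ c  [subst: {-} | 2 pending]
  bind c := (b -> (b -> b))
step 2: unify e ~ (Int -> (a -> a))  [subst: {c:=(b -> (b -> b))} | 1 pending]
  bind e := (Int -> (a -> a))
step 3: unify f ~ List (b -> (b -> b))  [subst: {c:=(b -> (b -> b)), e:=(Int -> (a -> a))} | 0 pending]
  bind f := List (b -> (b -> b))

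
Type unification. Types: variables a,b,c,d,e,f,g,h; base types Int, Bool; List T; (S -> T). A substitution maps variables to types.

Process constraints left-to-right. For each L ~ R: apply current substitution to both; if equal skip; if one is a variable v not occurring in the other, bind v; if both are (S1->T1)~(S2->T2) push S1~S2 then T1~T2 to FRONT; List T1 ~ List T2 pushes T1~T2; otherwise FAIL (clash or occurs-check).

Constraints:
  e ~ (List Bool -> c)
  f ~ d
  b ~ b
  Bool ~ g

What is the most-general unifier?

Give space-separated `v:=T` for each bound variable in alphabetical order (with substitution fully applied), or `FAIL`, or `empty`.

Answer: e:=(List Bool -> c) f:=d g:=Bool

Derivation:
step 1: unify e ~ (List Bool -> c)  [subst: {-} | 3 pending]
  bind e := (List Bool -> c)
step 2: unify f ~ d  [subst: {e:=(List Bool -> c)} | 2 pending]
  bind f := d
step 3: unify b ~ b  [subst: {e:=(List Bool -> c), f:=d} | 1 pending]
  -> identical, skip
step 4: unify Bool ~ g  [subst: {e:=(List Bool -> c), f:=d} | 0 pending]
  bind g := Bool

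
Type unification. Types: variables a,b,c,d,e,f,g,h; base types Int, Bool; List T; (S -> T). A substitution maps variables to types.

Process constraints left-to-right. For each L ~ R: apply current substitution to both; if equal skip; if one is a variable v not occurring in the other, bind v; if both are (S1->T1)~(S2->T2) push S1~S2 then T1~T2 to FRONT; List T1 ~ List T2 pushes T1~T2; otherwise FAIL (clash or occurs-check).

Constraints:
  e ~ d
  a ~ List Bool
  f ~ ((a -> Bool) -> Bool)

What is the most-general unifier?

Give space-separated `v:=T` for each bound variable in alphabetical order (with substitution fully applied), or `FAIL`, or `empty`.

step 1: unify e ~ d  [subst: {-} | 2 pending]
  bind e := d
step 2: unify a ~ List Bool  [subst: {e:=d} | 1 pending]
  bind a := List Bool
step 3: unify f ~ ((List Bool -> Bool) -> Bool)  [subst: {e:=d, a:=List Bool} | 0 pending]
  bind f := ((List Bool -> Bool) -> Bool)

Answer: a:=List Bool e:=d f:=((List Bool -> Bool) -> Bool)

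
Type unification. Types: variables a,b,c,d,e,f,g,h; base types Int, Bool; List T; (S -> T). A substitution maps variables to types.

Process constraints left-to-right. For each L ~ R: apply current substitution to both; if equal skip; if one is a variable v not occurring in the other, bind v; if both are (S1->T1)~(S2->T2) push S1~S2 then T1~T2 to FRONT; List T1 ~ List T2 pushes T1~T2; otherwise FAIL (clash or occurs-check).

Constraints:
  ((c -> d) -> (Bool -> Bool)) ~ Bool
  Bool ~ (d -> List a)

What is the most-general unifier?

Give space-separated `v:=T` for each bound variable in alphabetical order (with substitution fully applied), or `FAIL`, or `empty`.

step 1: unify ((c -> d) -> (Bool -> Bool)) ~ Bool  [subst: {-} | 1 pending]
  clash: ((c -> d) -> (Bool -> Bool)) vs Bool

Answer: FAIL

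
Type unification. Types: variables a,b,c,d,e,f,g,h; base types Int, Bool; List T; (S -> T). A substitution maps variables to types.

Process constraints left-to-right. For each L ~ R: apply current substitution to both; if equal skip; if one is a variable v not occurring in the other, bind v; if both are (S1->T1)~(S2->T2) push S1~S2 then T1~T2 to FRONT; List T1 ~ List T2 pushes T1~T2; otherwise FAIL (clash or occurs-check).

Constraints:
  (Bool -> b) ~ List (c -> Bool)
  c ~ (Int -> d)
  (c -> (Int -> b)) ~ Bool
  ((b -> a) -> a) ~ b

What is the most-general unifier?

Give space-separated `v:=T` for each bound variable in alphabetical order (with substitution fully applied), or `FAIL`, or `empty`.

Answer: FAIL

Derivation:
step 1: unify (Bool -> b) ~ List (c -> Bool)  [subst: {-} | 3 pending]
  clash: (Bool -> b) vs List (c -> Bool)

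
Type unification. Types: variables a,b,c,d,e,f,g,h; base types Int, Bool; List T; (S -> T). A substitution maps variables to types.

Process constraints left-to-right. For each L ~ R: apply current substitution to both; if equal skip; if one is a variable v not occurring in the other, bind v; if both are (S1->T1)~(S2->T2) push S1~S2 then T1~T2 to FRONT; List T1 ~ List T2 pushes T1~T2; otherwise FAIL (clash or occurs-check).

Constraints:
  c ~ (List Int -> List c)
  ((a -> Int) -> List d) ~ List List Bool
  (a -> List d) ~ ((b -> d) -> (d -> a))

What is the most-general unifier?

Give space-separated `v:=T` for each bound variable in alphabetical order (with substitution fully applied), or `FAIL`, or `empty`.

step 1: unify c ~ (List Int -> List c)  [subst: {-} | 2 pending]
  occurs-check fail: c in (List Int -> List c)

Answer: FAIL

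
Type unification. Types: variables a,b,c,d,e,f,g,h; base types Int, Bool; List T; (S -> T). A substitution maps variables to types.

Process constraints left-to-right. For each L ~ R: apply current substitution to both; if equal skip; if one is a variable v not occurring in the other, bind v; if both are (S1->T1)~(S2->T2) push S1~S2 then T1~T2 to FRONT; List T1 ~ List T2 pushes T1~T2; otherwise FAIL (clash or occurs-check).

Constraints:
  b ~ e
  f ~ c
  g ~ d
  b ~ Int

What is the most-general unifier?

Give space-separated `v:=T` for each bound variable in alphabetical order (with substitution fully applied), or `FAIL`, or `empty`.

Answer: b:=Int e:=Int f:=c g:=d

Derivation:
step 1: unify b ~ e  [subst: {-} | 3 pending]
  bind b := e
step 2: unify f ~ c  [subst: {b:=e} | 2 pending]
  bind f := c
step 3: unify g ~ d  [subst: {b:=e, f:=c} | 1 pending]
  bind g := d
step 4: unify e ~ Int  [subst: {b:=e, f:=c, g:=d} | 0 pending]
  bind e := Int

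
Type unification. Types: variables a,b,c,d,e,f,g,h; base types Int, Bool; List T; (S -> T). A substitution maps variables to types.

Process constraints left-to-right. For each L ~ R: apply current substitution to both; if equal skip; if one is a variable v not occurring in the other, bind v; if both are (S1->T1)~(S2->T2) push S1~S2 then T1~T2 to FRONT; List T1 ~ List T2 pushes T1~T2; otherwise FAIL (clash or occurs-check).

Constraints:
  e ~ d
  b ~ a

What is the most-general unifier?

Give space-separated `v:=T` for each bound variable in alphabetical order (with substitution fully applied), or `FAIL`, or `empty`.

Answer: b:=a e:=d

Derivation:
step 1: unify e ~ d  [subst: {-} | 1 pending]
  bind e := d
step 2: unify b ~ a  [subst: {e:=d} | 0 pending]
  bind b := a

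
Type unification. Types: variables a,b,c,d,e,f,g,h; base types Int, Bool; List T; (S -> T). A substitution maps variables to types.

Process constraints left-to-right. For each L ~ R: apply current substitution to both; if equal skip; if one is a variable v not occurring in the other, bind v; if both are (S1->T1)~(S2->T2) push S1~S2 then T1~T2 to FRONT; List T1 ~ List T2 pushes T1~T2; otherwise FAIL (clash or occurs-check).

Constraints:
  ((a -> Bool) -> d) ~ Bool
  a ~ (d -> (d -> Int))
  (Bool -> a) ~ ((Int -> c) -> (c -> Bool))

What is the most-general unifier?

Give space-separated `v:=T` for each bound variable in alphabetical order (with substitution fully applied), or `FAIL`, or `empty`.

Answer: FAIL

Derivation:
step 1: unify ((a -> Bool) -> d) ~ Bool  [subst: {-} | 2 pending]
  clash: ((a -> Bool) -> d) vs Bool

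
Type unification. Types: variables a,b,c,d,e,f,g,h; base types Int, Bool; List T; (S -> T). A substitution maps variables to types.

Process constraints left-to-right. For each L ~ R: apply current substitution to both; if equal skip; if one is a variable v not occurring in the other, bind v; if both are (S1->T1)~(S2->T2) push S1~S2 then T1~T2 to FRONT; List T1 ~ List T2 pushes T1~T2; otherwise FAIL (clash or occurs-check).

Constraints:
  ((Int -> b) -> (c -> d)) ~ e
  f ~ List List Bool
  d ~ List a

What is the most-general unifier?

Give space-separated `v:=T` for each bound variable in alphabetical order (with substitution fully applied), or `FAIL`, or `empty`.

step 1: unify ((Int -> b) -> (c -> d)) ~ e  [subst: {-} | 2 pending]
  bind e := ((Int -> b) -> (c -> d))
step 2: unify f ~ List List Bool  [subst: {e:=((Int -> b) -> (c -> d))} | 1 pending]
  bind f := List List Bool
step 3: unify d ~ List a  [subst: {e:=((Int -> b) -> (c -> d)), f:=List List Bool} | 0 pending]
  bind d := List a

Answer: d:=List a e:=((Int -> b) -> (c -> List a)) f:=List List Bool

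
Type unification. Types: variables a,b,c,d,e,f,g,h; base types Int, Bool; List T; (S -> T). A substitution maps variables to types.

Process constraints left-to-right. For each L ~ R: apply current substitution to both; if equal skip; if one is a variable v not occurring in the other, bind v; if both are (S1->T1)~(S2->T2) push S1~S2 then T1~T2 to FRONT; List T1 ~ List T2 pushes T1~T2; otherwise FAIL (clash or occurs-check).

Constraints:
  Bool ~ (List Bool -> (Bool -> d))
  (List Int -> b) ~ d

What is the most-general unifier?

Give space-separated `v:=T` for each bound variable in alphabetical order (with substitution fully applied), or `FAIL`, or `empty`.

step 1: unify Bool ~ (List Bool -> (Bool -> d))  [subst: {-} | 1 pending]
  clash: Bool vs (List Bool -> (Bool -> d))

Answer: FAIL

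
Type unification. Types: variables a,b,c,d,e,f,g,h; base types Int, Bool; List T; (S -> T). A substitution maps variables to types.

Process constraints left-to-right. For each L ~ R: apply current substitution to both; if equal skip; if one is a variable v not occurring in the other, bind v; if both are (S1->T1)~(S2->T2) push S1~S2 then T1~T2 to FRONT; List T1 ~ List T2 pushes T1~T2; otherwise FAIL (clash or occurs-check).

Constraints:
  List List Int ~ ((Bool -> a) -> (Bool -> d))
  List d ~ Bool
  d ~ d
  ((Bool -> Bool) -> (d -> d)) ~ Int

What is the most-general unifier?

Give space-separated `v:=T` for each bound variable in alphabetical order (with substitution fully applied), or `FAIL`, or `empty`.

step 1: unify List List Int ~ ((Bool -> a) -> (Bool -> d))  [subst: {-} | 3 pending]
  clash: List List Int vs ((Bool -> a) -> (Bool -> d))

Answer: FAIL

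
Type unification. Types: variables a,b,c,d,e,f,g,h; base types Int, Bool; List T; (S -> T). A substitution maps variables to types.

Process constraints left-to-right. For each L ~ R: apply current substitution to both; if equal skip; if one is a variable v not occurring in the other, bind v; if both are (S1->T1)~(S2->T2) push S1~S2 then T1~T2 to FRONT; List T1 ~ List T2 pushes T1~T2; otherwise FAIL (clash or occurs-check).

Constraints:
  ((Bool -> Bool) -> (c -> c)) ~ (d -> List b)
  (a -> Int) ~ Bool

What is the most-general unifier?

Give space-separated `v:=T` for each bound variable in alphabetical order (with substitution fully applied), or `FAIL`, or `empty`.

step 1: unify ((Bool -> Bool) -> (c -> c)) ~ (d -> List b)  [subst: {-} | 1 pending]
  -> decompose arrow: push (Bool -> Bool)~d, (c -> c)~List b
step 2: unify (Bool -> Bool) ~ d  [subst: {-} | 2 pending]
  bind d := (Bool -> Bool)
step 3: unify (c -> c) ~ List b  [subst: {d:=(Bool -> Bool)} | 1 pending]
  clash: (c -> c) vs List b

Answer: FAIL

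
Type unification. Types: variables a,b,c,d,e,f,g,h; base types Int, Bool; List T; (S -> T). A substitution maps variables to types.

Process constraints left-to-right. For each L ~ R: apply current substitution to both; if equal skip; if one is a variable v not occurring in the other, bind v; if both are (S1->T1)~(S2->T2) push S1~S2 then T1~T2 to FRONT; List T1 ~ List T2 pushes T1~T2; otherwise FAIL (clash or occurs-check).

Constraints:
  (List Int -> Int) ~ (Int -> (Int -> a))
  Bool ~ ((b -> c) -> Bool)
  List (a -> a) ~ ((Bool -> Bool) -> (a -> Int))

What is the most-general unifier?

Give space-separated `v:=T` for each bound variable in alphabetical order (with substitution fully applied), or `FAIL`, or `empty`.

step 1: unify (List Int -> Int) ~ (Int -> (Int -> a))  [subst: {-} | 2 pending]
  -> decompose arrow: push List Int~Int, Int~(Int -> a)
step 2: unify List Int ~ Int  [subst: {-} | 3 pending]
  clash: List Int vs Int

Answer: FAIL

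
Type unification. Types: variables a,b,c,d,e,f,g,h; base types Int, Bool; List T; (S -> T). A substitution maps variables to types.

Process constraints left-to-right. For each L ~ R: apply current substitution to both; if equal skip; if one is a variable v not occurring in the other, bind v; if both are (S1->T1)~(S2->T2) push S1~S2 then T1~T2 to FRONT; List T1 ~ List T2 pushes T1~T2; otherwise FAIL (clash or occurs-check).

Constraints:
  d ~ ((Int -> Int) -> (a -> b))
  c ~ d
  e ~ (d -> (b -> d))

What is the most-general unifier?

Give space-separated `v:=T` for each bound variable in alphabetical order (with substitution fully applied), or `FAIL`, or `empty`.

Answer: c:=((Int -> Int) -> (a -> b)) d:=((Int -> Int) -> (a -> b)) e:=(((Int -> Int) -> (a -> b)) -> (b -> ((Int -> Int) -> (a -> b))))

Derivation:
step 1: unify d ~ ((Int -> Int) -> (a -> b))  [subst: {-} | 2 pending]
  bind d := ((Int -> Int) -> (a -> b))
step 2: unify c ~ ((Int -> Int) -> (a -> b))  [subst: {d:=((Int -> Int) -> (a -> b))} | 1 pending]
  bind c := ((Int -> Int) -> (a -> b))
step 3: unify e ~ (((Int -> Int) -> (a -> b)) -> (b -> ((Int -> Int) -> (a -> b))))  [subst: {d:=((Int -> Int) -> (a -> b)), c:=((Int -> Int) -> (a -> b))} | 0 pending]
  bind e := (((Int -> Int) -> (a -> b)) -> (b -> ((Int -> Int) -> (a -> b))))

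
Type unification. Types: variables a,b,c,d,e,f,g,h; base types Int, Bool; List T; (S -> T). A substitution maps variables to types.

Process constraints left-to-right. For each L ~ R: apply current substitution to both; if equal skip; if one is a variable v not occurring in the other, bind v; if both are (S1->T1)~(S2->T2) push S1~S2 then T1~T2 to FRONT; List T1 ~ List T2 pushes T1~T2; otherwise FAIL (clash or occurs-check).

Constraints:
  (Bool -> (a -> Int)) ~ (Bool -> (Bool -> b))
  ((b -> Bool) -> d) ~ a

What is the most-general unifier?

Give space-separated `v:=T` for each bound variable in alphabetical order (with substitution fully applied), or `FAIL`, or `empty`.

Answer: FAIL

Derivation:
step 1: unify (Bool -> (a -> Int)) ~ (Bool -> (Bool -> b))  [subst: {-} | 1 pending]
  -> decompose arrow: push Bool~Bool, (a -> Int)~(Bool -> b)
step 2: unify Bool ~ Bool  [subst: {-} | 2 pending]
  -> identical, skip
step 3: unify (a -> Int) ~ (Bool -> b)  [subst: {-} | 1 pending]
  -> decompose arrow: push a~Bool, Int~b
step 4: unify a ~ Bool  [subst: {-} | 2 pending]
  bind a := Bool
step 5: unify Int ~ b  [subst: {a:=Bool} | 1 pending]
  bind b := Int
step 6: unify ((Int -> Bool) -> d) ~ Bool  [subst: {a:=Bool, b:=Int} | 0 pending]
  clash: ((Int -> Bool) -> d) vs Bool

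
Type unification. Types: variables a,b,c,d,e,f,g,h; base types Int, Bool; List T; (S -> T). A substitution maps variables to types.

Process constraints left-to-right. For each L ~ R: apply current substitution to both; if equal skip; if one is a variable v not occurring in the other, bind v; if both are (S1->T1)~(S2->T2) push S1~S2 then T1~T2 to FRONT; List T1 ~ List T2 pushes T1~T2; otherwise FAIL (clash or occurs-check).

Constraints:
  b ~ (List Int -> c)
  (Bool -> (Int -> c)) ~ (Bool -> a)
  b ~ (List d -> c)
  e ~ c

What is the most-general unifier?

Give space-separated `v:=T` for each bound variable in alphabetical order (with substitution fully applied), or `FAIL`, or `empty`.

Answer: a:=(Int -> c) b:=(List Int -> c) d:=Int e:=c

Derivation:
step 1: unify b ~ (List Int -> c)  [subst: {-} | 3 pending]
  bind b := (List Int -> c)
step 2: unify (Bool -> (Int -> c)) ~ (Bool -> a)  [subst: {b:=(List Int -> c)} | 2 pending]
  -> decompose arrow: push Bool~Bool, (Int -> c)~a
step 3: unify Bool ~ Bool  [subst: {b:=(List Int -> c)} | 3 pending]
  -> identical, skip
step 4: unify (Int -> c) ~ a  [subst: {b:=(List Int -> c)} | 2 pending]
  bind a := (Int -> c)
step 5: unify (List Int -> c) ~ (List d -> c)  [subst: {b:=(List Int -> c), a:=(Int -> c)} | 1 pending]
  -> decompose arrow: push List Int~List d, c~c
step 6: unify List Int ~ List d  [subst: {b:=(List Int -> c), a:=(Int -> c)} | 2 pending]
  -> decompose List: push Int~d
step 7: unify Int ~ d  [subst: {b:=(List Int -> c), a:=(Int -> c)} | 2 pending]
  bind d := Int
step 8: unify c ~ c  [subst: {b:=(List Int -> c), a:=(Int -> c), d:=Int} | 1 pending]
  -> identical, skip
step 9: unify e ~ c  [subst: {b:=(List Int -> c), a:=(Int -> c), d:=Int} | 0 pending]
  bind e := c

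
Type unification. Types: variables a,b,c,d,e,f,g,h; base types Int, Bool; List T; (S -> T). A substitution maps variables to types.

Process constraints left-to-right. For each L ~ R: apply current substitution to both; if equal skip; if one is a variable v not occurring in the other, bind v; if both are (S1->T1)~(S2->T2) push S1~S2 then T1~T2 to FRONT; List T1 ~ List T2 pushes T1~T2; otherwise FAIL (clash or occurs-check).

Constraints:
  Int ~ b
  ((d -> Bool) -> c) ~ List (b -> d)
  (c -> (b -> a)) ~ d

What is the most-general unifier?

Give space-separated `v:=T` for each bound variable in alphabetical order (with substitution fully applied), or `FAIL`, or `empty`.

Answer: FAIL

Derivation:
step 1: unify Int ~ b  [subst: {-} | 2 pending]
  bind b := Int
step 2: unify ((d -> Bool) -> c) ~ List (Int -> d)  [subst: {b:=Int} | 1 pending]
  clash: ((d -> Bool) -> c) vs List (Int -> d)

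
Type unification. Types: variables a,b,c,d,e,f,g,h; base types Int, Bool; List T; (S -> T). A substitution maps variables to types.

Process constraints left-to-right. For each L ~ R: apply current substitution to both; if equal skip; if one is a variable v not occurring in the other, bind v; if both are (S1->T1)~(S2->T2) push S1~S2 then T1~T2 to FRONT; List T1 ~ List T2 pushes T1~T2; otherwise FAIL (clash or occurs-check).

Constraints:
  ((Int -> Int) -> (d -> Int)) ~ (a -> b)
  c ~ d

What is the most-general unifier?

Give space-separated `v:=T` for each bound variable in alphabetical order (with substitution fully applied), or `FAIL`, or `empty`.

step 1: unify ((Int -> Int) -> (d -> Int)) ~ (a -> b)  [subst: {-} | 1 pending]
  -> decompose arrow: push (Int -> Int)~a, (d -> Int)~b
step 2: unify (Int -> Int) ~ a  [subst: {-} | 2 pending]
  bind a := (Int -> Int)
step 3: unify (d -> Int) ~ b  [subst: {a:=(Int -> Int)} | 1 pending]
  bind b := (d -> Int)
step 4: unify c ~ d  [subst: {a:=(Int -> Int), b:=(d -> Int)} | 0 pending]
  bind c := d

Answer: a:=(Int -> Int) b:=(d -> Int) c:=d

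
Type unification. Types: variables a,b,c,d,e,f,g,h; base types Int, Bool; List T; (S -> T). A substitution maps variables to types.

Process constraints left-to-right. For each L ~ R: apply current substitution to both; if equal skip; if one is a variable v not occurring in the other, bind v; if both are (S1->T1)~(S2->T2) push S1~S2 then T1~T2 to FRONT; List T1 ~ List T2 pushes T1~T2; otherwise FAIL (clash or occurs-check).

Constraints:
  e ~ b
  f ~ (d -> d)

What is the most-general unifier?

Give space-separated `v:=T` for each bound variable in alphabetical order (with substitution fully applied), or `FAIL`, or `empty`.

step 1: unify e ~ b  [subst: {-} | 1 pending]
  bind e := b
step 2: unify f ~ (d -> d)  [subst: {e:=b} | 0 pending]
  bind f := (d -> d)

Answer: e:=b f:=(d -> d)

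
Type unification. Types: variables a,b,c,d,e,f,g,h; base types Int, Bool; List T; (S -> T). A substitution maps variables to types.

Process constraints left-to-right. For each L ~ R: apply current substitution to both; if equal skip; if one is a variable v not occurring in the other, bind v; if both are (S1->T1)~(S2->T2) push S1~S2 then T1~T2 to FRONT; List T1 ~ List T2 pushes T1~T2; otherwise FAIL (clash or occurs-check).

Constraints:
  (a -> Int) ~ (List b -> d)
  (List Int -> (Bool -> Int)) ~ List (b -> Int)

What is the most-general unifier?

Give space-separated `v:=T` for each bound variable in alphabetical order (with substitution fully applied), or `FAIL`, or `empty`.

Answer: FAIL

Derivation:
step 1: unify (a -> Int) ~ (List b -> d)  [subst: {-} | 1 pending]
  -> decompose arrow: push a~List b, Int~d
step 2: unify a ~ List b  [subst: {-} | 2 pending]
  bind a := List b
step 3: unify Int ~ d  [subst: {a:=List b} | 1 pending]
  bind d := Int
step 4: unify (List Int -> (Bool -> Int)) ~ List (b -> Int)  [subst: {a:=List b, d:=Int} | 0 pending]
  clash: (List Int -> (Bool -> Int)) vs List (b -> Int)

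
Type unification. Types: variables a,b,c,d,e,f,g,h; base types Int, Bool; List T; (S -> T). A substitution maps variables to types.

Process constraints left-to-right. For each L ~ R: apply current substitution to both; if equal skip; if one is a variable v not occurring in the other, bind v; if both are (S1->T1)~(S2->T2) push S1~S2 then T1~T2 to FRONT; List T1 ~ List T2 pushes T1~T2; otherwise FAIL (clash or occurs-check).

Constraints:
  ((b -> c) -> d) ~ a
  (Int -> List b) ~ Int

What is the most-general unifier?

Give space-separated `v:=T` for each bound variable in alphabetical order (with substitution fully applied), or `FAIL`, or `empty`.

step 1: unify ((b -> c) -> d) ~ a  [subst: {-} | 1 pending]
  bind a := ((b -> c) -> d)
step 2: unify (Int -> List b) ~ Int  [subst: {a:=((b -> c) -> d)} | 0 pending]
  clash: (Int -> List b) vs Int

Answer: FAIL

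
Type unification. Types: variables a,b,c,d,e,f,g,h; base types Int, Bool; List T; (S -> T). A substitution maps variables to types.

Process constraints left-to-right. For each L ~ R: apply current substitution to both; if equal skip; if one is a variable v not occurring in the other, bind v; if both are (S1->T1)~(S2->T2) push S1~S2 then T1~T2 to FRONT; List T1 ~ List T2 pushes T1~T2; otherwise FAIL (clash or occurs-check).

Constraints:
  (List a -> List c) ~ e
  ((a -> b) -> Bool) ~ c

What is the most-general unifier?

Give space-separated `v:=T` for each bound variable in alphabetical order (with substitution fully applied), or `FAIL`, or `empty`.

step 1: unify (List a -> List c) ~ e  [subst: {-} | 1 pending]
  bind e := (List a -> List c)
step 2: unify ((a -> b) -> Bool) ~ c  [subst: {e:=(List a -> List c)} | 0 pending]
  bind c := ((a -> b) -> Bool)

Answer: c:=((a -> b) -> Bool) e:=(List a -> List ((a -> b) -> Bool))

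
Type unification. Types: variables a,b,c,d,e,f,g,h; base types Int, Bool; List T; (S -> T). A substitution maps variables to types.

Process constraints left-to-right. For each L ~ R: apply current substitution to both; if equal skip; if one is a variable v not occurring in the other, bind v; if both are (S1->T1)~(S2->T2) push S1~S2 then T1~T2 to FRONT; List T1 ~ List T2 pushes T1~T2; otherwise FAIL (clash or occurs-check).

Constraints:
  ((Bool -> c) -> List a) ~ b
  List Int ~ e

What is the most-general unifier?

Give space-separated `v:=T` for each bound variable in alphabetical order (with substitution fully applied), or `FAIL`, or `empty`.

step 1: unify ((Bool -> c) -> List a) ~ b  [subst: {-} | 1 pending]
  bind b := ((Bool -> c) -> List a)
step 2: unify List Int ~ e  [subst: {b:=((Bool -> c) -> List a)} | 0 pending]
  bind e := List Int

Answer: b:=((Bool -> c) -> List a) e:=List Int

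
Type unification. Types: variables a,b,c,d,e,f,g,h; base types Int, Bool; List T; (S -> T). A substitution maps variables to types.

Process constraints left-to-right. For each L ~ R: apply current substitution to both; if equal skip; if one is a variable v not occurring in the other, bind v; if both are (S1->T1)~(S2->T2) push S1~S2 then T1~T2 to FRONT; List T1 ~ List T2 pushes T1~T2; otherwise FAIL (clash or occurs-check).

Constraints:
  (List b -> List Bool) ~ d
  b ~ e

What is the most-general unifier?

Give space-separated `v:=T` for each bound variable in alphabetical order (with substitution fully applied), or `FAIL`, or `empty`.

step 1: unify (List b -> List Bool) ~ d  [subst: {-} | 1 pending]
  bind d := (List b -> List Bool)
step 2: unify b ~ e  [subst: {d:=(List b -> List Bool)} | 0 pending]
  bind b := e

Answer: b:=e d:=(List e -> List Bool)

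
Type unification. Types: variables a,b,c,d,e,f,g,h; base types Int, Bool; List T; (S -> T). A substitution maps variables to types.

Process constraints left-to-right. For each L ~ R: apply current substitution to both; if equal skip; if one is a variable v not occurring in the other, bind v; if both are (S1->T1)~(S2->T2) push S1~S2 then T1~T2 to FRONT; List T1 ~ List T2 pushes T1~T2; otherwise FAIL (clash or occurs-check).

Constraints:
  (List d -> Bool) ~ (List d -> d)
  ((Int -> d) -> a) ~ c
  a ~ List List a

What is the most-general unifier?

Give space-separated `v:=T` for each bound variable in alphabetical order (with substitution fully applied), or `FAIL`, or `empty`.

step 1: unify (List d -> Bool) ~ (List d -> d)  [subst: {-} | 2 pending]
  -> decompose arrow: push List d~List d, Bool~d
step 2: unify List d ~ List d  [subst: {-} | 3 pending]
  -> identical, skip
step 3: unify Bool ~ d  [subst: {-} | 2 pending]
  bind d := Bool
step 4: unify ((Int -> Bool) -> a) ~ c  [subst: {d:=Bool} | 1 pending]
  bind c := ((Int -> Bool) -> a)
step 5: unify a ~ List List a  [subst: {d:=Bool, c:=((Int -> Bool) -> a)} | 0 pending]
  occurs-check fail: a in List List a

Answer: FAIL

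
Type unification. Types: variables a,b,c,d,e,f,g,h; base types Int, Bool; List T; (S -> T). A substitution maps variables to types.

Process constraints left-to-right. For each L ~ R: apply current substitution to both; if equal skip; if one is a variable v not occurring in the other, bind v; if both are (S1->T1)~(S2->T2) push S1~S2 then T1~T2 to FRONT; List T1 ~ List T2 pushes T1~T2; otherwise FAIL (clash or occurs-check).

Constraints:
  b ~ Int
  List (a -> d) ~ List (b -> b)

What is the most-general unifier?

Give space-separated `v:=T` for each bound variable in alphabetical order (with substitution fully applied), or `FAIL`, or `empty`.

step 1: unify b ~ Int  [subst: {-} | 1 pending]
  bind b := Int
step 2: unify List (a -> d) ~ List (Int -> Int)  [subst: {b:=Int} | 0 pending]
  -> decompose List: push (a -> d)~(Int -> Int)
step 3: unify (a -> d) ~ (Int -> Int)  [subst: {b:=Int} | 0 pending]
  -> decompose arrow: push a~Int, d~Int
step 4: unify a ~ Int  [subst: {b:=Int} | 1 pending]
  bind a := Int
step 5: unify d ~ Int  [subst: {b:=Int, a:=Int} | 0 pending]
  bind d := Int

Answer: a:=Int b:=Int d:=Int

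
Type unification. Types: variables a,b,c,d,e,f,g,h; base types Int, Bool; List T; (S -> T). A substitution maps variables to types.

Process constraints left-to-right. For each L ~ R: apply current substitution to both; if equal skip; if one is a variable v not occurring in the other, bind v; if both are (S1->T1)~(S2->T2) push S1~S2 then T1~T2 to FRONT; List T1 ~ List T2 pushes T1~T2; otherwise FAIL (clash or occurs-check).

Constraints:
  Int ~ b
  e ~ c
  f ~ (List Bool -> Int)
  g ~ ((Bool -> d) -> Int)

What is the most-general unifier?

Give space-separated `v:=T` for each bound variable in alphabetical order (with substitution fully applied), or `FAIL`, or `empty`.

step 1: unify Int ~ b  [subst: {-} | 3 pending]
  bind b := Int
step 2: unify e ~ c  [subst: {b:=Int} | 2 pending]
  bind e := c
step 3: unify f ~ (List Bool -> Int)  [subst: {b:=Int, e:=c} | 1 pending]
  bind f := (List Bool -> Int)
step 4: unify g ~ ((Bool -> d) -> Int)  [subst: {b:=Int, e:=c, f:=(List Bool -> Int)} | 0 pending]
  bind g := ((Bool -> d) -> Int)

Answer: b:=Int e:=c f:=(List Bool -> Int) g:=((Bool -> d) -> Int)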